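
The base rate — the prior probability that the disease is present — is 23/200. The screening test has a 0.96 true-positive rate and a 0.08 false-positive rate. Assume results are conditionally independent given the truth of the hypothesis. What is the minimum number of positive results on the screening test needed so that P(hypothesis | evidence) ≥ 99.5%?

Prior odds = 0.115/0.885 = 23/177.
Likelihood ratio of a positive result = 0.96/0.08 = 12.
Target odds: 0.995 ÷ 0.005 = 199.
Need (23/177) × 12ⁿ ≥ 199, i.e. 12ⁿ ≥ 35223/23.
12² = 144 falls short of 35223/23 but 12³ = 1728 reaches it, so n = 3.

3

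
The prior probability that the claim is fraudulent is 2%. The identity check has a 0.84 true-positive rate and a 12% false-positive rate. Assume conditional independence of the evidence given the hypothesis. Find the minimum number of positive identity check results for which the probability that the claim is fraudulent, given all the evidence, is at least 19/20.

Prior odds = 0.02/0.98 = 1/49.
Likelihood ratio of a positive result = 0.84/0.12 = 7.
Target posterior odds = 0.95/0.05 = 19.
Require 7ⁿ ≥ 19 ÷ (1/49) = 931.
7³ = 343 falls short of 931 but 7⁴ = 2401 reaches it, so n = 4.

4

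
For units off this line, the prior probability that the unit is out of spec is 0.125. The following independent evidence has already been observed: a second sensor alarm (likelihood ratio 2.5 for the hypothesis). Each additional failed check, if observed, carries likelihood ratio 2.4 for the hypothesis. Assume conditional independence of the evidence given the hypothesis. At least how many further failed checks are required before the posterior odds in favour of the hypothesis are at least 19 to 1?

Prior odds = 0.125/0.875 = 1/7.
Bayes factor of the evidence already in hand = 2.5.
Odds after that evidence = (1/7) × 2.5 = 5/14.
Target odds = 19.
Need 2.4ⁿ ≥ 19 ÷ (5/14) = 53.2.
2.4⁴ = 33.1776 falls short of 53.2 but 2.4⁵ = 79.62624 reaches it, so n = 5.

5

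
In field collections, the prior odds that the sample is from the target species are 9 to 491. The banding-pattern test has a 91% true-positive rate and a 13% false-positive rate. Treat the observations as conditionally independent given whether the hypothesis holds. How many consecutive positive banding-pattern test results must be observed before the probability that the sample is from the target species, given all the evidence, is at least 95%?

4

Prior odds = 9/491.
Likelihood ratio of a positive result = 0.91/0.13 = 7.
Target odds: 0.95 ÷ 0.05 = 19.
Require 7ⁿ ≥ 19 ÷ (9/491) = 9329/9.
7³ = 343 falls short of 9329/9 but 7⁴ = 2401 reaches it, so n = 4.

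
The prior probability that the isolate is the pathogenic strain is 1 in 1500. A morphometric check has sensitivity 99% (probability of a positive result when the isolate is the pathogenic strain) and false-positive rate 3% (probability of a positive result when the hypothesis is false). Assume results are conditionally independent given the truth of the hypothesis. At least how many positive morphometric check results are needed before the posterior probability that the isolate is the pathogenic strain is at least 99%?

4

Prior odds: (1/1500) ÷ (1499/1500) = 1/1499.
Likelihood ratio of a positive result = 0.99/0.03 = 33.
Target posterior odds = 0.99/0.01 = 99.
Require 33ⁿ ≥ 99 ÷ (1/1499) = 148401.
33³ = 35937 falls short of 148401 but 33⁴ = 1185921 reaches it, so n = 4.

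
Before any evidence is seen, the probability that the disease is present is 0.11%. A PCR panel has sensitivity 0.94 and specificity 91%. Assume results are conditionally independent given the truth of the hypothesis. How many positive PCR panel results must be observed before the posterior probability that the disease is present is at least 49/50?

5

Prior odds: 0.0011 ÷ 0.9989 = 11/9989.
False-positive rate = 1 − 0.91 = 0.09; likelihood ratio of a positive = 0.94/0.09 = 94/9.
Target odds: 0.98 ÷ 0.02 = 49.
Require (94/9)ⁿ ≥ 49 ÷ (11/9989) = 489461/11.
(94/9)⁴ = 78074896/6561 falls short of 489461/11 but (94/9)⁵ ≈124287 reaches it, so n = 5.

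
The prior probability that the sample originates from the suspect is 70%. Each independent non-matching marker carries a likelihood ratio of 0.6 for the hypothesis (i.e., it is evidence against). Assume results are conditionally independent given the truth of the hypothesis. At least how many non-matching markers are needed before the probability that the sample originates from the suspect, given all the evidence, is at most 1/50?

10

Prior odds = 0.7/0.3 = 7/3.
Likelihood ratio per non-matching marker = 0.6.
Target posterior odds = 0.02/0.98 = 1/49.
Need (7/3) × 0.6ⁿ ≤ 1/49, i.e. 0.6ⁿ ≤ 3/343.
0.6⁹ = 19683/1953125 is still above 3/343 but 0.6¹⁰ = 59049/9765625 is at or below it, so n = 10.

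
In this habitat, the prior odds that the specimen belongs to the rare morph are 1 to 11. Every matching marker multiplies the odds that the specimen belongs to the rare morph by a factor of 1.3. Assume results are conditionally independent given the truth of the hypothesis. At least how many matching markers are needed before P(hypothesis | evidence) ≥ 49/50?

Prior odds = 1/11.
Likelihood ratio per matching marker = 1.3.
Target odds: 0.98 ÷ 0.02 = 49.
Require 1.3ⁿ ≥ 49 ÷ (1/11) = 539.
1.3²³ ≈417.539 falls short of 539 but 1.3²⁴ ≈542.801 reaches it, so n = 24.

24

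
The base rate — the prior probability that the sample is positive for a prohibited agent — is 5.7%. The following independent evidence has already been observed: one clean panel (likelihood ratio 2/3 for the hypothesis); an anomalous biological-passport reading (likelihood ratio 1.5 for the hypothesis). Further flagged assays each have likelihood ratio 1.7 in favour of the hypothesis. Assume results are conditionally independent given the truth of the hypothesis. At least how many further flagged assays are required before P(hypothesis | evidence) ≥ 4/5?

8

Prior odds = 0.057/0.943 = 57/943.
Combined Bayes factor of the evidence already in hand = (2/3) × 1.5 = 1.
Odds after that evidence = (57/943) × 1 = 57/943.
Target odds = 0.8/0.2 = 4.
Need 1.7ⁿ ≥ 4 ÷ (57/943) = 3772/57.
1.7⁷ = 410338673/10000000 falls short of 3772/57 but 1.7⁸ ≈69.7576 reaches it, so n = 8.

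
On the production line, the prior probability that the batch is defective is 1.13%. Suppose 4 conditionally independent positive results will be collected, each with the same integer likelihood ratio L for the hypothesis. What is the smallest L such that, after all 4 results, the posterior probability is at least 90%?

6

Prior odds = 0.0113/0.9887 = 113/9887.
Target odds = 0.9/0.1 = 9.
Need L⁴ ≥ 9 ÷ (113/9887) = 88983/113.
5⁴ = 625 < 88983/113 ≤ 1296 = 6⁴, so L = 6.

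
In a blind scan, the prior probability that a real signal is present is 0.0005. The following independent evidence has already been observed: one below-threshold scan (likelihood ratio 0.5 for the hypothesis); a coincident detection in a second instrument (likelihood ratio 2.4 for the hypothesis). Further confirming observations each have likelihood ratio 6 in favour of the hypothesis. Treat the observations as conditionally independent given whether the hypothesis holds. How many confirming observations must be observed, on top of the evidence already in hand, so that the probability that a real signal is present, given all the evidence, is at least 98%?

Prior odds = 0.0005/0.9995 = 1/1999.
Combined Bayes factor of the evidence already in hand = 0.5 × 2.4 = 1.2.
Odds after that evidence = (1/1999) × 1.2 = 6/9995.
Target odds = 0.98/0.02 = 49.
Need 6ⁿ ≥ 49 ÷ (6/9995) = 489755/6.
6⁶ = 46656 falls short of 489755/6 but 6⁷ = 279936 reaches it, so n = 7.

7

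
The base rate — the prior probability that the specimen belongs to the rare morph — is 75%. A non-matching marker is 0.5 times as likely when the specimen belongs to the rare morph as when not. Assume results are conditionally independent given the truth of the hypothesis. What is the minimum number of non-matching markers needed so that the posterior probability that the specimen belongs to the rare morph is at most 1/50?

8

Prior odds: 0.75 ÷ 0.25 = 3.
Likelihood ratio per non-matching marker = 0.5.
Target posterior odds = 0.02/0.98 = 1/49.
Require 0.5ⁿ ≤ 1/49 ÷ 3 = 1/147.
0.5⁷ = 0.0078125 is still above 1/147 but 0.5⁸ = 0.00390625 is at or below it, so n = 8.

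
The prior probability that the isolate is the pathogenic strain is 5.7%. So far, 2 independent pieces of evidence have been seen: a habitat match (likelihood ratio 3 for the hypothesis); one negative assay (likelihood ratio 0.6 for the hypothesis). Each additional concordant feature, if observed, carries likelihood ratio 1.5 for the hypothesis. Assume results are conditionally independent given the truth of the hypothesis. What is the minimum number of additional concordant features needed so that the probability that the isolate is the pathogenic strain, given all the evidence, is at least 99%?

17

Prior odds = 0.057/0.943 = 57/943.
Combined Bayes factor of the evidence already in hand = 3 × 0.6 = 1.8.
Odds after that evidence = (57/943) × 1.8 = 513/4715.
Target odds = 0.99/0.01 = 99.
Need 1.5ⁿ ≥ 99 ÷ (513/4715) = 51865/57.
1.5¹⁶ = 43046721/65536 falls short of 51865/57 but 1.5¹⁷ = 129140163/131072 reaches it, so n = 17.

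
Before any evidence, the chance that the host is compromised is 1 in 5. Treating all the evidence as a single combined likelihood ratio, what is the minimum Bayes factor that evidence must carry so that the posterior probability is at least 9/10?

Prior odds = 0.2/0.8 = 0.25.
Target odds = 0.9/0.1 = 9.
Required Bayes factor = 9 ÷ 0.25 = 36.

36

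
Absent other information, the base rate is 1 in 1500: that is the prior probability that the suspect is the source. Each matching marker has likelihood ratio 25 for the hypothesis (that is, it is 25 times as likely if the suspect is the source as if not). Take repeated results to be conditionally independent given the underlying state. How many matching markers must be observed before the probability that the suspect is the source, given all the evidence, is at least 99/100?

Prior odds: (1/1500) ÷ (1499/1500) = 1/1499.
Likelihood ratio per matching marker = 25.
Target odds: 0.99 ÷ 0.01 = 99.
Need (1/1499) × 25ⁿ ≥ 99, i.e. 25ⁿ ≥ 148401.
25³ = 15625 falls short of 148401 but 25⁴ = 390625 reaches it, so n = 4.

4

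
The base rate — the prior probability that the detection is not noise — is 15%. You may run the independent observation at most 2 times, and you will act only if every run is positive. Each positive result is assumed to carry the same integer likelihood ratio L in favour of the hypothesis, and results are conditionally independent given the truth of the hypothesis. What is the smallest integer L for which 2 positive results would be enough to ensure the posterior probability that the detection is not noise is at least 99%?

24

Prior odds = 0.15/0.85 = 3/17.
Target odds = 0.99/0.01 = 99.
Need L² ≥ 99 ÷ (3/17) = 561.
23² = 529 < 561 ≤ 576 = 24², so L = 24.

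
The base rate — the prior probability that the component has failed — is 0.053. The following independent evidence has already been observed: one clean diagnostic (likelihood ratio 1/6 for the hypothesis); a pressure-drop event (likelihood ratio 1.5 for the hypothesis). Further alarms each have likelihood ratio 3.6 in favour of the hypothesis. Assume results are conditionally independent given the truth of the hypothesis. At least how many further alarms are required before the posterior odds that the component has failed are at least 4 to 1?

5

Prior odds = 0.053/0.947 = 53/947.
Combined Bayes factor of the evidence already in hand = (1/6) × 1.5 = 0.25.
Odds after that evidence = (53/947) × 0.25 = 53/3788.
Target odds = 4.
Need 3.6ⁿ ≥ 4 ÷ (53/3788) = 15152/53.
3.6⁴ = 167.9616 falls short of 15152/53 but 3.6⁵ = 604.66176 reaches it, so n = 5.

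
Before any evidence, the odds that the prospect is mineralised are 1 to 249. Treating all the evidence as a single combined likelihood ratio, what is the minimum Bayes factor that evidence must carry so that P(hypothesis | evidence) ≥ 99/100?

24651

Prior odds = 1/249.
Target odds = 0.99/0.01 = 99.
Required Bayes factor = 99 ÷ (1/249) = 24651.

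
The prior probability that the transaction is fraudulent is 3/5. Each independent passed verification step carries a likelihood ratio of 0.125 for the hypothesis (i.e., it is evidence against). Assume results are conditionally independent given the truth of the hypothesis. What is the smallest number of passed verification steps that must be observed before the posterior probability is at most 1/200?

Prior odds: 0.6 ÷ 0.4 = 1.5.
Likelihood ratio per passed verification step = 0.125.
Target posterior odds = 0.005/0.995 = 1/199.
Need 1.5 × 0.125ⁿ ≤ 1/199, i.e. 0.125ⁿ ≤ 2/597.
0.125² = 0.015625 is still above 2/597 but 0.125³ = 0.001953125 is at or below it, so n = 3.

3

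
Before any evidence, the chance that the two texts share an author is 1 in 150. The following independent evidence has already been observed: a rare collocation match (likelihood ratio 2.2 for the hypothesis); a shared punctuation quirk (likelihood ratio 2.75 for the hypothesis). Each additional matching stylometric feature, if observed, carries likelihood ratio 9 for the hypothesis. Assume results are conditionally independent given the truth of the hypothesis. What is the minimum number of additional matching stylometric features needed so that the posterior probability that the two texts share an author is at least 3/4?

2

Prior odds = (1/150)/(149/150) = 1/149.
Combined Bayes factor of the evidence already in hand = 2.2 × 2.75 = 6.05.
Odds after that evidence = (1/149) × 6.05 = 121/2980.
Target odds = 0.75/0.25 = 3.
Need 9ⁿ ≥ 3 ÷ (121/2980) = 8940/121.
9¹ = 9 falls short of 8940/121 but 9² = 81 reaches it, so n = 2.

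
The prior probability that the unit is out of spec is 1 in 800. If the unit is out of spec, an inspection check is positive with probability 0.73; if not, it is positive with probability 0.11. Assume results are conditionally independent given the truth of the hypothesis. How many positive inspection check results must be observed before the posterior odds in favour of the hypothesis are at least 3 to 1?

Prior odds = 0.00125/0.99875 = 1/799.
Likelihood ratio of a positive = 0.73/0.11 = 73/11.
Target odds = 3.
Require (73/11)ⁿ ≥ 3 ÷ (1/799) = 2397.
(73/11)⁴ = 28398241/14641 falls short of 2397 but (73/11)⁵ ≈12872.1 reaches it, so n = 5.

5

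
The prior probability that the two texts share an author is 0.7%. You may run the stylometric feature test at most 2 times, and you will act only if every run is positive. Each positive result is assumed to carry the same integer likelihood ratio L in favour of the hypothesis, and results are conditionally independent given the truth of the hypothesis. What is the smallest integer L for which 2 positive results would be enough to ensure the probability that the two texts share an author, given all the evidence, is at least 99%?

Prior odds = 0.007/0.993 = 7/993.
Target odds = 0.99/0.01 = 99.
Need L² ≥ 99 ÷ (7/993) = 98307/7.
118² = 13924 < 98307/7 ≤ 14161 = 119², so L = 119.

119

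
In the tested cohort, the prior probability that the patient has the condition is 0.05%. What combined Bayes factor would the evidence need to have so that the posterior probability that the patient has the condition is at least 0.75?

5997

Prior odds = 0.0005/0.9995 = 1/1999.
Target odds = 0.75/0.25 = 3.
Required Bayes factor = 3 ÷ (1/1999) = 5997.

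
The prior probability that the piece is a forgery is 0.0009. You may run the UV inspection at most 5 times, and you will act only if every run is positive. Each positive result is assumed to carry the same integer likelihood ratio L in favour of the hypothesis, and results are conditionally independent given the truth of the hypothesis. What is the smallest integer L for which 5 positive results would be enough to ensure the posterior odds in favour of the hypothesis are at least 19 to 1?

8

Prior odds = 0.0009/0.9991 = 9/9991.
Target odds = 19.
Need L⁵ ≥ 19 ÷ (9/9991) = 189829/9.
7⁵ = 16807 < 189829/9 ≤ 32768 = 8⁵, so L = 8.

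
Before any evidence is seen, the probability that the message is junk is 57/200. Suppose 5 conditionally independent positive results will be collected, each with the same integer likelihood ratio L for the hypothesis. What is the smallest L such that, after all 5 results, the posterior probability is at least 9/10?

2

Prior odds = 0.285/0.715 = 57/143.
Target odds = 0.9/0.1 = 9.
Need L⁵ ≥ 9 ÷ (57/143) = 429/19.
1⁵ = 1 < 429/19 ≤ 32 = 2⁵, so L = 2.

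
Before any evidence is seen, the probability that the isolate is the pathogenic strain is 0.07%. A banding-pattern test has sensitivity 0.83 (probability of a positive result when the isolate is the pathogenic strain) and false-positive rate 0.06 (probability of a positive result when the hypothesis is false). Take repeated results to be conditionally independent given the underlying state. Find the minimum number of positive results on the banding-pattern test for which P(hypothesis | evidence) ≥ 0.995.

Prior odds = 0.0007/0.9993 = 7/9993.
Likelihood ratio of a positive result = 0.83/0.06 = 83/6.
Target posterior odds = 0.995/0.005 = 199.
Require (83/6)ⁿ ≥ 199 ÷ (7/9993) = 1988607/7.
(83/6)⁴ = 47458321/1296 falls short of 1988607/7 but (83/6)⁵ ≈506564 reaches it, so n = 5.

5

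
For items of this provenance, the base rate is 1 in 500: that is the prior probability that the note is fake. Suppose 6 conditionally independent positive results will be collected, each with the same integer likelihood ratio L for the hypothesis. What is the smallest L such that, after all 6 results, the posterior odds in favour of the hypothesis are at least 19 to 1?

Prior odds = 0.002/0.998 = 1/499.
Target odds = 19.
Need L⁶ ≥ 19 ÷ (1/499) = 9481.
4⁶ = 4096 < 9481 ≤ 15625 = 5⁶, so L = 5.

5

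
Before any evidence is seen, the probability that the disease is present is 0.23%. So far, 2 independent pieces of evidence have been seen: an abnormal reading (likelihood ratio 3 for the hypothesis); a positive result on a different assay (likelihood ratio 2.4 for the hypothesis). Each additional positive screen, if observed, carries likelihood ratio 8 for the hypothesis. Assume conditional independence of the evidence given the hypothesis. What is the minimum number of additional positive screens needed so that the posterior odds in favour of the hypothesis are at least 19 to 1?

4

Prior odds = 0.0023/0.9977 = 23/9977.
Combined Bayes factor of the evidence already in hand = 3 × 2.4 = 7.2.
Odds after that evidence = (23/9977) × 7.2 = 828/49885.
Target odds = 19.
Need 8ⁿ ≥ 19 ÷ (828/49885) = 947815/828.
8³ = 512 falls short of 947815/828 but 8⁴ = 4096 reaches it, so n = 4.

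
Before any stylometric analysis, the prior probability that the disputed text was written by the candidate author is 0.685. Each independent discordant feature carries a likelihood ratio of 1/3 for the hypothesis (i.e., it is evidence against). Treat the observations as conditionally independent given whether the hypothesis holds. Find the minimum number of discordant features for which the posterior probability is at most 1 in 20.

Prior odds = 0.685/0.315 = 137/63.
Likelihood ratio per discordant feature = 1/3.
Target odds: 0.05 ÷ 0.95 = 1/19.
Require (1/3)ⁿ ≤ 1/19 ÷ (137/63) = 63/2603.
(1/3)³ = 1/27 is still above 63/2603 but (1/3)⁴ = 1/81 is at or below it, so n = 4.

4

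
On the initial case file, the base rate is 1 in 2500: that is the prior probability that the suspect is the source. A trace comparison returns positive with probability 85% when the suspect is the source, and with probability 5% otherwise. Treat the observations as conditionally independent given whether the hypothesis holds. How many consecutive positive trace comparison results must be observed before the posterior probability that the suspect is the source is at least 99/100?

5

Prior odds = 0.0004/0.9996 = 1/2499.
Likelihood ratio of a positive result = 0.85/0.05 = 17.
Target odds: 0.99 ÷ 0.01 = 99.
Need (1/2499) × 17ⁿ ≥ 99, i.e. 17ⁿ ≥ 247401.
17⁴ = 83521 falls short of 247401 but 17⁵ = 1419857 reaches it, so n = 5.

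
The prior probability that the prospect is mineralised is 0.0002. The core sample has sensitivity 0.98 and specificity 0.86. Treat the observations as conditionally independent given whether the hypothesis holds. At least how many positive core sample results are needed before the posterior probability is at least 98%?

Prior odds: 0.0002 ÷ 0.9998 = 1/4999.
False-positive rate = 1 − 0.86 = 0.14; likelihood ratio of a positive = 0.98/0.14 = 7.
Target posterior odds = 0.98/0.02 = 49.
Need (1/4999) × 7ⁿ ≥ 49, i.e. 7ⁿ ≥ 244951.
7⁶ = 117649 falls short of 244951 but 7⁷ = 823543 reaches it, so n = 7.

7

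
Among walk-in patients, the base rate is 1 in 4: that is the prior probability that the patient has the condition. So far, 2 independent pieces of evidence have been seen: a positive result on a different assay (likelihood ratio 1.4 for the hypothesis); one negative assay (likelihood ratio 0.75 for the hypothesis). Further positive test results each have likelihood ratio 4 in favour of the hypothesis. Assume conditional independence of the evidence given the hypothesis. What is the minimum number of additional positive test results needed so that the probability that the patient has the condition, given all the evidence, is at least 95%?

Prior odds = 0.25/0.75 = 1/3.
Combined Bayes factor of the evidence already in hand = 1.4 × 0.75 = 1.05.
Odds after that evidence = (1/3) × 1.05 = 0.35.
Target odds = 0.95/0.05 = 19.
Need 4ⁿ ≥ 19 ÷ 0.35 = 380/7.
4² = 16 falls short of 380/7 but 4³ = 64 reaches it, so n = 3.

3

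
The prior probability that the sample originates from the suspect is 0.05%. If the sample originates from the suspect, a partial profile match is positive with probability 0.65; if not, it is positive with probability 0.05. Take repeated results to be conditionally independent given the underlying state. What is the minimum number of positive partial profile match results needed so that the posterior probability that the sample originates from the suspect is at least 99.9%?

Prior odds: 0.0005 ÷ 0.9995 = 1/1999.
Likelihood ratio of a positive = 0.65/0.05 = 13.
Target odds: 0.999 ÷ 0.001 = 999.
Require 13ⁿ ≥ 999 ÷ (1/1999) = 1997001.
13⁵ = 371293 falls short of 1997001 but 13⁶ = 4826809 reaches it, so n = 6.

6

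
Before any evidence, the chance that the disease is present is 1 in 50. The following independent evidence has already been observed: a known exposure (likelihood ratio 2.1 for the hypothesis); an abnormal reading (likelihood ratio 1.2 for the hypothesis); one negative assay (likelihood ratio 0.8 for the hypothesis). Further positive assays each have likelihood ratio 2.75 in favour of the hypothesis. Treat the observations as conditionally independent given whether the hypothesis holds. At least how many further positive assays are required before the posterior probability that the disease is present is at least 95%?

7

Prior odds = 0.02/0.98 = 1/49.
Combined Bayes factor of the evidence already in hand = 2.1 × 1.2 × 0.8 = 2.016.
Odds after that evidence = (1/49) × 2.016 = 36/875.
Target odds = 0.95/0.05 = 19.
Need 2.75ⁿ ≥ 19 ÷ (36/875) = 16625/36.
2.75⁶ = 1771561/4096 falls short of 16625/36 but 2.75⁷ = 19487171/16384 reaches it, so n = 7.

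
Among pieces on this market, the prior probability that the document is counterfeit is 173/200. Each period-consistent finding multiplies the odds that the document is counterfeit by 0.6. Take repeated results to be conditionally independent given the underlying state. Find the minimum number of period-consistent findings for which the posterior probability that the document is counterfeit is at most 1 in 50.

Prior odds: 0.865 ÷ 0.135 = 173/27.
Likelihood ratio per period-consistent finding = 0.6.
Target odds: 0.02 ÷ 0.98 = 1/49.
Require 0.6ⁿ ≤ 1/49 ÷ (173/27) = 27/8477.
0.6¹¹ = 177147/48828125 is still above 27/8477 but 0.6¹² = 531441/244140625 is at or below it, so n = 12.

12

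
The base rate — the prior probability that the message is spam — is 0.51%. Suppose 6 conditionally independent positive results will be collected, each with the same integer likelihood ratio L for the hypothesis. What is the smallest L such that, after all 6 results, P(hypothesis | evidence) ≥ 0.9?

Prior odds = 0.0051/0.9949 = 51/9949.
Target odds = 0.9/0.1 = 9.
Need L⁶ ≥ 9 ÷ (51/9949) = 29847/17.
3⁶ = 729 < 29847/17 ≤ 4096 = 4⁶, so L = 4.

4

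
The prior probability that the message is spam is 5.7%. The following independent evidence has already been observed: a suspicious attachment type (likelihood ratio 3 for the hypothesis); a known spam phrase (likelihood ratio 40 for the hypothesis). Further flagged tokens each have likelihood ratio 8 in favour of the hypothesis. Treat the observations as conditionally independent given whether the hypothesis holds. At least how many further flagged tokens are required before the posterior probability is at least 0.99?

2

Prior odds = 0.057/0.943 = 57/943.
Combined Bayes factor of the evidence already in hand = 3 × 40 = 120.
Odds after that evidence = (57/943) × 120 = 6840/943.
Target odds = 0.99/0.01 = 99.
Need 8ⁿ ≥ 99 ÷ (6840/943) = 10373/760.
8¹ = 8 falls short of 10373/760 but 8² = 64 reaches it, so n = 2.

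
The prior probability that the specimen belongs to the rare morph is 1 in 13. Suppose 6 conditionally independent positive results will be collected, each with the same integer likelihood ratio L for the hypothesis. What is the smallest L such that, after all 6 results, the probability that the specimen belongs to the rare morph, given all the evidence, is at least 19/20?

3

Prior odds = (1/13)/(12/13) = 1/12.
Target odds = 0.95/0.05 = 19.
Need L⁶ ≥ 19 ÷ (1/12) = 228.
2⁶ = 64 < 228 ≤ 729 = 3⁶, so L = 3.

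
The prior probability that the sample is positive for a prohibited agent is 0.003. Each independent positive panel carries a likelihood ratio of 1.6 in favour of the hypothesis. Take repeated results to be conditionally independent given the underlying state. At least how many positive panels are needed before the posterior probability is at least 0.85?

17

Prior odds = 0.003/0.997 = 3/997.
Likelihood ratio per positive panel = 1.6.
Target posterior odds = 0.85/0.15 = 17/3.
Need (3/997) × 1.6ⁿ ≥ 17/3, i.e. 1.6ⁿ ≥ 16949/9.
1.6¹⁶ ≈1844.67 falls short of 16949/9 but 1.6¹⁷ ≈2951.48 reaches it, so n = 17.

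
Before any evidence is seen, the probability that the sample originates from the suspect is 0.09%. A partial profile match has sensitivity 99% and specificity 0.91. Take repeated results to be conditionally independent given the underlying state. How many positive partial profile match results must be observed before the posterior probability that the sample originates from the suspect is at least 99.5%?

Prior odds: 0.0009 ÷ 0.9991 = 9/9991.
False-positive rate = 1 − 0.91 = 0.09; likelihood ratio of a positive = 0.99/0.09 = 11.
Target posterior odds = 0.995/0.005 = 199.
Require 11ⁿ ≥ 199 ÷ (9/9991) = 1988209/9.
11⁵ = 161051 falls short of 1988209/9 but 11⁶ = 1771561 reaches it, so n = 6.

6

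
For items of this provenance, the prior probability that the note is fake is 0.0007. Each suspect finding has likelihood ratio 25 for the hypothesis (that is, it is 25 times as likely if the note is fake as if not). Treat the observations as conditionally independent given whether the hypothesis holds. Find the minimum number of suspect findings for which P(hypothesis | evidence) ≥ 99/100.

4

Prior odds: 0.0007 ÷ 0.9993 = 7/9993.
Likelihood ratio per suspect finding = 25.
Target posterior odds = 0.99/0.01 = 99.
Require 25ⁿ ≥ 99 ÷ (7/9993) = 989307/7.
25³ = 15625 falls short of 989307/7 but 25⁴ = 390625 reaches it, so n = 4.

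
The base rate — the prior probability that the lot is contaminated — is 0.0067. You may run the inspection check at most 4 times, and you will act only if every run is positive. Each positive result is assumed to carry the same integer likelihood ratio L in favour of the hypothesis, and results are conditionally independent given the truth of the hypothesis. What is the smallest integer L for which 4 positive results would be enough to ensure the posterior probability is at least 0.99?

Prior odds = 0.0067/0.9933 = 67/9933.
Target odds = 0.99/0.01 = 99.
Need L⁴ ≥ 99 ÷ (67/9933) = 983367/67.
11⁴ = 14641 < 983367/67 ≤ 20736 = 12⁴, so L = 12.

12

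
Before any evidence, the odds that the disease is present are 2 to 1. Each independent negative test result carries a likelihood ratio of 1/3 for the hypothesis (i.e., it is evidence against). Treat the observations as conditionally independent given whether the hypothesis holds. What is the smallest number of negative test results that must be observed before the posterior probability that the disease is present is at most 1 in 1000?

7

Prior odds = 2.
Likelihood ratio per negative test result = 1/3.
Target posterior odds = 0.001/0.999 = 1/999.
Need 2 × (1/3)ⁿ ≤ 1/999, i.e. (1/3)ⁿ ≤ 1/1998.
(1/3)⁶ = 1/729 is still above 1/1998 but (1/3)⁷ = 1/2187 is at or below it, so n = 7.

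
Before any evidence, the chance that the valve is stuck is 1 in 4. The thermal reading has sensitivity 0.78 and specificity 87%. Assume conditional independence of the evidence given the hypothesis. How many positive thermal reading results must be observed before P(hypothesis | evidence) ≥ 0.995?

4

Prior odds: 0.25 ÷ 0.75 = 1/3.
False-positive rate = 1 − 0.87 = 0.13; likelihood ratio of a positive = 0.78/0.13 = 6.
Target odds: 0.995 ÷ 0.005 = 199.
Need (1/3) × 6ⁿ ≥ 199, i.e. 6ⁿ ≥ 597.
6³ = 216 falls short of 597 but 6⁴ = 1296 reaches it, so n = 4.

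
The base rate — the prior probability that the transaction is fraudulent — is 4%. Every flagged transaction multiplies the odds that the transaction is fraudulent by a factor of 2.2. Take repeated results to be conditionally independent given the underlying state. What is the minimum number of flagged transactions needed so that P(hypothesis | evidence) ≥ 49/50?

Prior odds: 0.04 ÷ 0.96 = 1/24.
Likelihood ratio per flagged transaction = 2.2.
Target posterior odds = 0.98/0.02 = 49.
Need (1/24) × 2.2ⁿ ≥ 49, i.e. 2.2ⁿ ≥ 1176.
2.2⁸ = 214358881/390625 falls short of 1176 but 2.2⁹ ≈1207.27 reaches it, so n = 9.

9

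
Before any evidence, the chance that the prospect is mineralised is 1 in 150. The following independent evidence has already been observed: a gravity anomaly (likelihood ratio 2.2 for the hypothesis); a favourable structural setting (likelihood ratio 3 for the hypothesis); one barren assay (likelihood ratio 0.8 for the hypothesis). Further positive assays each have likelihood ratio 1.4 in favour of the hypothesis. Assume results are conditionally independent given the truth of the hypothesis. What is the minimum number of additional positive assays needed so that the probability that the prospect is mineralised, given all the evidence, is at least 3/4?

Prior odds = (1/150)/(149/150) = 1/149.
Combined Bayes factor of the evidence already in hand = 2.2 × 3 × 0.8 = 5.28.
Odds after that evidence = (1/149) × 5.28 = 132/3725.
Target odds = 0.75/0.25 = 3.
Need 1.4ⁿ ≥ 3 ÷ (132/3725) = 3725/44.
1.4¹³ ≈79.3715 falls short of 3725/44 but 1.4¹⁴ ≈111.12 reaches it, so n = 14.

14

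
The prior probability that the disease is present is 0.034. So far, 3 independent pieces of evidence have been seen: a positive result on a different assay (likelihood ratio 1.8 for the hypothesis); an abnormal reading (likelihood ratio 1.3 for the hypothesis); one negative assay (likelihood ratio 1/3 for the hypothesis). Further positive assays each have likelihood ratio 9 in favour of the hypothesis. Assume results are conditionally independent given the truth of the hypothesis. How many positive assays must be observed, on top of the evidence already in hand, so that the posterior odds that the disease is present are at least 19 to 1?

3

Prior odds = 0.034/0.966 = 17/483.
Combined Bayes factor of the evidence already in hand = 1.8 × 1.3 × (1/3) = 0.78.
Odds after that evidence = (17/483) × 0.78 = 221/8050.
Target odds = 19.
Need 9ⁿ ≥ 19 ÷ (221/8050) = 152950/221.
9² = 81 falls short of 152950/221 but 9³ = 729 reaches it, so n = 3.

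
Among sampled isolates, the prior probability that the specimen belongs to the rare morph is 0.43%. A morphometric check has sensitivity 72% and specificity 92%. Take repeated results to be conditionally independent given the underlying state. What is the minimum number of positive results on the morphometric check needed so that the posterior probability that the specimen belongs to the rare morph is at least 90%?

4

Prior odds: 0.0043 ÷ 0.9957 = 43/9957.
False-positive rate = 1 − 0.92 = 0.08; likelihood ratio of a positive = 0.72/0.08 = 9.
Target posterior odds = 0.9/0.1 = 9.
Require 9ⁿ ≥ 9 ÷ (43/9957) = 89613/43.
9³ = 729 falls short of 89613/43 but 9⁴ = 6561 reaches it, so n = 4.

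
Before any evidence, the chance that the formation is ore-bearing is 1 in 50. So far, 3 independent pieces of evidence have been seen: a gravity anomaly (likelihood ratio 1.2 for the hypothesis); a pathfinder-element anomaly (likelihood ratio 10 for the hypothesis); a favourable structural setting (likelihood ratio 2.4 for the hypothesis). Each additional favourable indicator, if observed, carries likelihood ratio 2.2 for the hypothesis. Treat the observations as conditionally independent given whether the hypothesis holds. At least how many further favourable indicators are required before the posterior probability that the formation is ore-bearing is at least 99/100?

Prior odds = 0.02/0.98 = 1/49.
Combined Bayes factor of the evidence already in hand = 1.2 × 10 × 2.4 = 28.8.
Odds after that evidence = (1/49) × 28.8 = 144/245.
Target odds = 0.99/0.01 = 99.
Need 2.2ⁿ ≥ 99 ÷ (144/245) = 168.4375.
2.2⁶ = 1771561/15625 falls short of 168.4375 but 2.2⁷ = 19487171/78125 reaches it, so n = 7.

7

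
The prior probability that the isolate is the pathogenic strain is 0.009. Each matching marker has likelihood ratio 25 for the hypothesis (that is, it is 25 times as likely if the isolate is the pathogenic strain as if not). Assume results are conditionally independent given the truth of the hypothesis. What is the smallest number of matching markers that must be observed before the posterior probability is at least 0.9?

3

Prior odds = 0.009/0.991 = 9/991.
Likelihood ratio per matching marker = 25.
Target posterior odds = 0.9/0.1 = 9.
Require 25ⁿ ≥ 9 ÷ (9/991) = 991.
25² = 625 falls short of 991 but 25³ = 15625 reaches it, so n = 3.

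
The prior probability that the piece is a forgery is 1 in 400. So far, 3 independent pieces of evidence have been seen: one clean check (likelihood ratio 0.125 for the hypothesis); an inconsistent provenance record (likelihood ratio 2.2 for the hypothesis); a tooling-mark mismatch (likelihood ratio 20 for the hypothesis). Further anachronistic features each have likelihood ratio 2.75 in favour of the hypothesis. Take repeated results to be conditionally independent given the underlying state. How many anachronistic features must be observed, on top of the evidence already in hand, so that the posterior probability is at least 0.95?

8

Prior odds = 0.0025/0.9975 = 1/399.
Combined Bayes factor of the evidence already in hand = 0.125 × 2.2 × 20 = 5.5.
Odds after that evidence = (1/399) × 5.5 = 11/798.
Target odds = 0.95/0.05 = 19.
Need 2.75ⁿ ≥ 19 ÷ (11/798) = 15162/11.
2.75⁷ = 19487171/16384 falls short of 15162/11 but 2.75⁸ = 214358881/65536 reaches it, so n = 8.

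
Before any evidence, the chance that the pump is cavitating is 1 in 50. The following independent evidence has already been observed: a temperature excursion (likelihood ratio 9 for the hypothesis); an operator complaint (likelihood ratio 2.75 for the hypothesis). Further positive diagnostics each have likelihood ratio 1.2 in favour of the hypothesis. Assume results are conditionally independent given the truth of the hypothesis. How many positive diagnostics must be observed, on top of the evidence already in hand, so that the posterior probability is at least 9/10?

Prior odds = 0.02/0.98 = 1/49.
Combined Bayes factor of the evidence already in hand = 9 × 2.75 = 24.75.
Odds after that evidence = (1/49) × 24.75 = 99/196.
Target odds = 0.9/0.1 = 9.
Need 1.2ⁿ ≥ 9 ÷ (99/196) = 196/11.
1.2¹⁵ ≈15.407 falls short of 196/11 but 1.2¹⁶ ≈18.4884 reaches it, so n = 16.

16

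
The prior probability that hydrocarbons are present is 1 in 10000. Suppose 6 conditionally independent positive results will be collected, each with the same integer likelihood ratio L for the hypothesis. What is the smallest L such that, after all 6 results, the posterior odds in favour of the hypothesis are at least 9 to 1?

7

Prior odds = 0.0001/0.9999 = 1/9999.
Target odds = 9.
Need L⁶ ≥ 9 ÷ (1/9999) = 89991.
6⁶ = 46656 < 89991 ≤ 117649 = 7⁶, so L = 7.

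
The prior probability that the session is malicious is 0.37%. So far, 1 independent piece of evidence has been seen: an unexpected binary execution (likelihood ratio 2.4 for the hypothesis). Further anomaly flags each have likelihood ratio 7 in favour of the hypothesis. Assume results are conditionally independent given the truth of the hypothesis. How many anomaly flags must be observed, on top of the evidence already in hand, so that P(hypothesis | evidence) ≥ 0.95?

Prior odds = 0.0037/0.9963 = 37/9963.
Bayes factor of the evidence already in hand = 2.4.
Odds after that evidence = (37/9963) × 2.4 = 148/16605.
Target odds = 0.95/0.05 = 19.
Need 7ⁿ ≥ 19 ÷ (148/16605) = 315495/148.
7³ = 343 falls short of 315495/148 but 7⁴ = 2401 reaches it, so n = 4.

4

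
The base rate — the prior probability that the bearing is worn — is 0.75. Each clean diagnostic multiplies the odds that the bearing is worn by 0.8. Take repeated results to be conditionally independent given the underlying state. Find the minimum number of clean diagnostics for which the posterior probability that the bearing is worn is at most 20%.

Prior odds = 0.75/0.25 = 3.
Likelihood ratio per clean diagnostic = 0.8.
Target posterior odds = 0.2/0.8 = 0.25.
Require 0.8ⁿ ≤ 0.25 ÷ 3 = 1/12.
0.8¹¹ = 4194304/48828125 is still above 1/12 but 0.8¹² = 16777216/244140625 is at or below it, so n = 12.

12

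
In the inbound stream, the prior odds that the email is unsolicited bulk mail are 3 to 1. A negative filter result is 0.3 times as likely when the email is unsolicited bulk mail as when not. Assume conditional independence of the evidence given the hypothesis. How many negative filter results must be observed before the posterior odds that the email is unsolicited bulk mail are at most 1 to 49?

Prior odds = 3.
Likelihood ratio per negative filter result = 0.3.
Target odds = 1/49.
Require 0.3ⁿ ≤ 1/49 ÷ 3 = 1/147.
0.3⁴ = 0.0081 is still above 1/147 but 0.3⁵ = 243/100000 is at or below it, so n = 5.

5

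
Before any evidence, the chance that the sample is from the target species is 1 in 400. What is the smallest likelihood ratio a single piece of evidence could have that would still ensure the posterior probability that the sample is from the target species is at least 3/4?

Prior odds = 0.0025/0.9975 = 1/399.
Target odds = 0.75/0.25 = 3.
Required Bayes factor = 3 ÷ (1/399) = 1197.

1197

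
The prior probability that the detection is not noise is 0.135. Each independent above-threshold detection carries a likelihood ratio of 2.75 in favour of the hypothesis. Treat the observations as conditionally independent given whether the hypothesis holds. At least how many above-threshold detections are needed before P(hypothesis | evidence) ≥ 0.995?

8

Prior odds: 0.135 ÷ 0.865 = 27/173.
Likelihood ratio per above-threshold detection = 2.75.
Target posterior odds = 0.995/0.005 = 199.
Need (27/173) × 2.75ⁿ ≥ 199, i.e. 2.75ⁿ ≥ 34427/27.
2.75⁷ = 19487171/16384 falls short of 34427/27 but 2.75⁸ = 214358881/65536 reaches it, so n = 8.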